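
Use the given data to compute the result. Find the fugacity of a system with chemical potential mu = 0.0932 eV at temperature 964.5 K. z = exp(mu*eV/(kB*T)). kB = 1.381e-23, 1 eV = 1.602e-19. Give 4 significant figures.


Step 1: Convert mu to Joules: 0.0932*1.602e-19 = 1.493e-20 J
Step 2: kB*T = 1.381e-23*964.5 = 1.332e-20 J
Step 3: mu/(kB*T) = 1.121
Step 4: z = exp(1.121) = 3.068

3.068


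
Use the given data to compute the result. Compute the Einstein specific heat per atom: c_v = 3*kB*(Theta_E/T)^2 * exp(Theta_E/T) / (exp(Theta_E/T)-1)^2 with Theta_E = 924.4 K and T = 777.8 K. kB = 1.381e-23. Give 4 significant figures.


Step 1: x = Theta_E/T = 924.4/777.8 = 1.188
Step 2: x^2 = 1.412
Step 3: exp(x) = 3.282
Step 4: c_v = 3*1.381e-23*1.412*3.282/(3.282-1)^2 = 3.688e-23

3.688e-23


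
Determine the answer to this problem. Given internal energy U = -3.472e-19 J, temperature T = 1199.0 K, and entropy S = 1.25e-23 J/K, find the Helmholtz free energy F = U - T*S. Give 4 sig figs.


Step 1: T*S = 1199.0 * 1.25e-23 = 1.499e-20 J
Step 2: F = U - T*S = -3.472e-19 - 1.499e-20
Step 3: F = -3.622e-19 J

-3.622e-19


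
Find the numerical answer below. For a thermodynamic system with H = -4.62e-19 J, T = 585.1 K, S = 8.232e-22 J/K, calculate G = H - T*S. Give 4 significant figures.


Step 1: T*S = 585.1 * 8.232e-22 = 4.817e-19 J
Step 2: G = H - T*S = -4.62e-19 - 4.817e-19
Step 3: G = -9.437e-19 J

-9.437e-19


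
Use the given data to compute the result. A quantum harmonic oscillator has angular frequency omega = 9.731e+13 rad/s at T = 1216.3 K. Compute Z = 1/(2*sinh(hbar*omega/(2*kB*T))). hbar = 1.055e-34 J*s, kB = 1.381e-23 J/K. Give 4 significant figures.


Step 1: Compute x = hbar*omega/(kB*T) = 1.055e-34*9.731e+13/(1.381e-23*1216.3) = 0.6112
Step 2: x/2 = 0.3056
Step 3: sinh(x/2) = 0.3104
Step 4: Z = 1/(2*0.3104) = 1.611

1.611


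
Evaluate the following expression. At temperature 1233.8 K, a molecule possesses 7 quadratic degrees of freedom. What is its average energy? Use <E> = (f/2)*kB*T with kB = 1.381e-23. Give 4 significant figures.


Step 1: f/2 = 7/2 = 3.5
Step 2: kB*T = 1.381e-23 * 1233.8 = 1.704e-20
Step 3: <E> = 3.5 * 1.704e-20 = 5.964e-20 J

5.964e-20


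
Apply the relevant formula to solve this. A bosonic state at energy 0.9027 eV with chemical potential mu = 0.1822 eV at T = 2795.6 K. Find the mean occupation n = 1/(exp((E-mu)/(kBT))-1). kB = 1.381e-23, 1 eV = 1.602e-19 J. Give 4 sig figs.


Step 1: (E - mu) = 0.7205 eV
Step 2: x = (E-mu)*eV/(kB*T) = 0.7205*1.602e-19/(1.381e-23*2795.6) = 2.99
Step 3: exp(x) = 19.88
Step 4: n = 1/(exp(x)-1) = 0.05297

0.05297


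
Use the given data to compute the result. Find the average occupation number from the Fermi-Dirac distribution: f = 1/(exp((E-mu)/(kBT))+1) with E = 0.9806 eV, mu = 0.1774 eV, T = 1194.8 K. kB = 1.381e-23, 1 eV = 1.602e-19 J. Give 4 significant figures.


Step 1: (E - mu) = 0.9806 - 0.1774 = 0.8032 eV
Step 2: Convert: (E-mu)*eV = 1.287e-19 J
Step 3: x = (E-mu)*eV/(kB*T) = 7.798
Step 4: f = 1/(exp(7.798)+1) = 0.0004103

0.0004103


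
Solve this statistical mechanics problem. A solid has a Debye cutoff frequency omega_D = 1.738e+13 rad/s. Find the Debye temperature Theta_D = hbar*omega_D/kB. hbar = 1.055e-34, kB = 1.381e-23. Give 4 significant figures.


Step 1: hbar*omega_D = 1.055e-34 * 1.738e+13 = 1.834e-21 J
Step 2: Theta_D = 1.834e-21 / 1.381e-23
Step 3: Theta_D = 132.8 K

132.8


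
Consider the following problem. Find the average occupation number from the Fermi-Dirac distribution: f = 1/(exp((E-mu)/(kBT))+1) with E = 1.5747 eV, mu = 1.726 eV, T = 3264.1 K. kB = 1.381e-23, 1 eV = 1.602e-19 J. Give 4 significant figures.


Step 1: (E - mu) = 1.5747 - 1.726 = -0.1513 eV
Step 2: Convert: (E-mu)*eV = -2.424e-20 J
Step 3: x = (E-mu)*eV/(kB*T) = -0.5377
Step 4: f = 1/(exp(-0.5377)+1) = 0.6313

0.6313


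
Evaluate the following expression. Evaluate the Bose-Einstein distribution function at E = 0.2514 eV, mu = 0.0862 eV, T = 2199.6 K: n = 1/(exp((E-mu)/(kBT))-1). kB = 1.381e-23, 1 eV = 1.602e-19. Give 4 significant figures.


Step 1: (E - mu) = 0.1652 eV
Step 2: x = (E-mu)*eV/(kB*T) = 0.1652*1.602e-19/(1.381e-23*2199.6) = 0.8712
Step 3: exp(x) = 2.39
Step 4: n = 1/(exp(x)-1) = 0.7195

0.7195


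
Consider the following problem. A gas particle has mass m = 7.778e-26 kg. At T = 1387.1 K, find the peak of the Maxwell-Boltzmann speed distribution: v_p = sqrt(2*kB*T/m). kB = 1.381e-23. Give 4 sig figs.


Step 1: Numerator = 2*kB*T = 2*1.381e-23*1387.1 = 3.831e-20
Step 2: Ratio = 3.831e-20 / 7.778e-26 = 4.926e+05
Step 3: v_p = sqrt(4.926e+05) = 701.8 m/s

701.8


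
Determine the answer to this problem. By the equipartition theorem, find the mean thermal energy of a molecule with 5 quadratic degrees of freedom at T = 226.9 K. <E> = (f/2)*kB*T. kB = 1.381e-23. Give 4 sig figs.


Step 1: f/2 = 5/2 = 2.5
Step 2: kB*T = 1.381e-23 * 226.9 = 3.133e-21
Step 3: <E> = 2.5 * 3.133e-21 = 7.834e-21 J

7.834e-21


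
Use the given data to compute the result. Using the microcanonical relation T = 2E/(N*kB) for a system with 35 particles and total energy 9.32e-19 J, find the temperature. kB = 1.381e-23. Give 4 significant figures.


Step 1: Numerator = 2*E = 2*9.32e-19 = 1.864e-18 J
Step 2: Denominator = N*kB = 35*1.381e-23 = 4.833e-22
Step 3: T = 1.864e-18 / 4.833e-22 = 3856 K

3856


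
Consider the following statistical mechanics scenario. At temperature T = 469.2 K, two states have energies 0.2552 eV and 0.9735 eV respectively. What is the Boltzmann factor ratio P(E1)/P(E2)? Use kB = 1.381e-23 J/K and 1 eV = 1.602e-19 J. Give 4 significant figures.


Step 1: Compute energy difference dE = E1 - E2 = 0.2552 - 0.9735 = -0.7183 eV
Step 2: Convert to Joules: dE_J = -0.7183 * 1.602e-19 = -1.151e-19 J
Step 3: Compute exponent = -dE_J / (kB * T) = -(-1.151e-19) / (1.381e-23 * 469.2) = 17.76
Step 4: P(E1)/P(E2) = exp(17.76) = 5.159e+07

5.159e+07


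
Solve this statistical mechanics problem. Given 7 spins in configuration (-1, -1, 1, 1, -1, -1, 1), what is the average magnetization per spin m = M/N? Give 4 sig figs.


Step 1: Count up spins (+1): 3, down spins (-1): 4
Step 2: Total magnetization M = 3 - 4 = -1
Step 3: m = M/N = -1/7 = -0.1429

-0.1429


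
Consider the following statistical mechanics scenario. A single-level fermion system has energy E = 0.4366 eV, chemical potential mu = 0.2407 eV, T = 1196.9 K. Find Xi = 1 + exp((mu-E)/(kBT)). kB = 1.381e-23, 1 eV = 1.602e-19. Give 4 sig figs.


Step 1: (mu - E) = 0.2407 - 0.4366 = -0.1959 eV
Step 2: x = (mu-E)*eV/(kB*T) = -0.1959*1.602e-19/(1.381e-23*1196.9) = -1.899
Step 3: exp(x) = 0.1498
Step 4: Xi = 1 + 0.1498 = 1.15

1.15


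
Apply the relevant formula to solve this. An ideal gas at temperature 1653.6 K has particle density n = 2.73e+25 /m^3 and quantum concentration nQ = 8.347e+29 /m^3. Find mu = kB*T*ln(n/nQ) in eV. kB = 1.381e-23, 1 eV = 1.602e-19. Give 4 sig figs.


Step 1: n/nQ = 2.73e+25/8.347e+29 = 3.271e-05
Step 2: ln(n/nQ) = -10.33
Step 3: mu = kB*T*ln(n/nQ) = 2.284e-20*-10.33 = -2.359e-19 J
Step 4: Convert to eV: -2.359e-19/1.602e-19 = -1.472 eV

-1.472


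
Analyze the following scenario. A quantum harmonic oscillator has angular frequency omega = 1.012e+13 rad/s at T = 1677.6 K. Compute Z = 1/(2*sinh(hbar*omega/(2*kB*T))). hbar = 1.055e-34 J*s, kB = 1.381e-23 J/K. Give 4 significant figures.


Step 1: Compute x = hbar*omega/(kB*T) = 1.055e-34*1.012e+13/(1.381e-23*1677.6) = 0.04608
Step 2: x/2 = 0.02304
Step 3: sinh(x/2) = 0.02304
Step 4: Z = 1/(2*0.02304) = 21.7

21.7


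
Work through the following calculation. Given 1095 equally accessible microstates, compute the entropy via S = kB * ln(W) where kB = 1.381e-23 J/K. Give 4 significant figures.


Step 1: ln(W) = ln(1095) = 6.999
Step 2: S = kB * ln(W) = 1.381e-23 * 6.999
Step 3: S = 9.665e-23 J/K

9.665e-23


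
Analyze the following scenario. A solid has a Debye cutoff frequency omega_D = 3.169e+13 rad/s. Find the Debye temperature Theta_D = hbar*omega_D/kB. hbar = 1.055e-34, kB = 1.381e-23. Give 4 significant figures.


Step 1: hbar*omega_D = 1.055e-34 * 3.169e+13 = 3.343e-21 J
Step 2: Theta_D = 3.343e-21 / 1.381e-23
Step 3: Theta_D = 242.1 K

242.1


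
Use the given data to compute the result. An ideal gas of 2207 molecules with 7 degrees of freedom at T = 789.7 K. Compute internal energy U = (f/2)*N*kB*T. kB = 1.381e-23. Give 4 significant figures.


Step 1: f/2 = 7/2 = 3.5
Step 2: N*kB*T = 2207*1.381e-23*789.7 = 2.407e-17
Step 3: U = 3.5 * 2.407e-17 = 8.424e-17 J

8.424e-17


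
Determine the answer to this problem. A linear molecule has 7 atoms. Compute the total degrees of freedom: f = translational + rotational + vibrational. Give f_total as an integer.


Step 1: Translational DOF = 3
Step 2: Rotational DOF (linear) = 2
Step 3: Vibrational DOF = 3*7 - 5 = 16
Step 4: Total = 3 + 2 + 16 = 21

21


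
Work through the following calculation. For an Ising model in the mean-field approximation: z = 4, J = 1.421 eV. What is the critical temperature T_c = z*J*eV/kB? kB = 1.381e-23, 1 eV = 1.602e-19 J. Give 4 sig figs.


Step 1: z*J = 4*1.421 = 5.684 eV
Step 2: Convert to Joules: 5.684*1.602e-19 = 9.106e-19 J
Step 3: T_c = 9.106e-19 / 1.381e-23 = 6.594e+04 K

6.594e+04


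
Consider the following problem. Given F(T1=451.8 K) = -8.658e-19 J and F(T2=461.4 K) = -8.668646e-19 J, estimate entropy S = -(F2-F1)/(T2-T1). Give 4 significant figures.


Step 1: dF = F2 - F1 = -8.668646e-19 - (-8.658e-19) = -1.0646e-21 J
Step 2: dT = T2 - T1 = 461.4 - 451.8 = 9.6 K
Step 3: S = -dF/dT = -(-1.0646e-21)/9.6 = 1.109e-22 J/K

1.109e-22


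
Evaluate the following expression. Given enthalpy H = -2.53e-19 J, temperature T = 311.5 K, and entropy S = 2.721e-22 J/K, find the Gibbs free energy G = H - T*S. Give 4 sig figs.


Step 1: T*S = 311.5 * 2.721e-22 = 8.476e-20 J
Step 2: G = H - T*S = -2.53e-19 - 8.476e-20
Step 3: G = -3.378e-19 J

-3.378e-19


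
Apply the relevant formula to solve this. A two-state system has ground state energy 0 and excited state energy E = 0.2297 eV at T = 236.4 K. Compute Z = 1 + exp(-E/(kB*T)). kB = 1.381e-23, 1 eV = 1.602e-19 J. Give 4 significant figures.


Step 1: Compute beta*E = E*eV/(kB*T) = 0.2297*1.602e-19/(1.381e-23*236.4) = 11.27
Step 2: exp(-beta*E) = exp(-11.27) = 1.273e-05
Step 3: Z = 1 + 1.273e-05 = 1

1


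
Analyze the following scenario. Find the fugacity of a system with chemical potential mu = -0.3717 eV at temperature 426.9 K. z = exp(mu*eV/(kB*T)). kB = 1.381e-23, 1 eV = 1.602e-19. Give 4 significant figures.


Step 1: Convert mu to Joules: -0.3717*1.602e-19 = -5.955e-20 J
Step 2: kB*T = 1.381e-23*426.9 = 5.895e-21 J
Step 3: mu/(kB*T) = -10.1
Step 4: z = exp(-10.1) = 4.107e-05

4.107e-05


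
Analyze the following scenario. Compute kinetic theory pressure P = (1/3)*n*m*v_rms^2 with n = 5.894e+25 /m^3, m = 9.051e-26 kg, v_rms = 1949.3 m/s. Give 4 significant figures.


Step 1: v_rms^2 = 1949.3^2 = 3.8e+06
Step 2: n*m = 5.894e+25*9.051e-26 = 5.335
Step 3: P = (1/3)*5.335*3.8e+06 = 6.757e+06 Pa

6.757e+06


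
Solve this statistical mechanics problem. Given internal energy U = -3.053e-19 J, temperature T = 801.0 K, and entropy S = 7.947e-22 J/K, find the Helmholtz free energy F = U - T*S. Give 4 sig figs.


Step 1: T*S = 801.0 * 7.947e-22 = 6.366e-19 J
Step 2: F = U - T*S = -3.053e-19 - 6.366e-19
Step 3: F = -9.419e-19 J

-9.419e-19


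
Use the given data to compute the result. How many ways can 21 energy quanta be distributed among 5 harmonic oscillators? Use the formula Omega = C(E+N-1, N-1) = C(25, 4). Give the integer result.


Step 1: Use binomial coefficient C(25, 4)
Step 2: Numerator = 25! / 21!
Step 3: Denominator = 4!
Step 4: Omega = 12650

12650


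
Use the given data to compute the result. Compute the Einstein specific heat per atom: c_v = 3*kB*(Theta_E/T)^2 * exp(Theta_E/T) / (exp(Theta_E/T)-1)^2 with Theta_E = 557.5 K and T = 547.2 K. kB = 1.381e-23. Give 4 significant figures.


Step 1: x = Theta_E/T = 557.5/547.2 = 1.019
Step 2: x^2 = 1.038
Step 3: exp(x) = 2.77
Step 4: c_v = 3*1.381e-23*1.038*2.77/(2.77-1)^2 = 3.802e-23

3.802e-23


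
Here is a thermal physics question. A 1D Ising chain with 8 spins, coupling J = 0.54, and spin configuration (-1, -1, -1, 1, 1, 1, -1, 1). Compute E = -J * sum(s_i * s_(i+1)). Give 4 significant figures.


Step 1: Nearest-neighbor products: 1, 1, -1, 1, 1, -1, -1
Step 2: Sum of products = 1
Step 3: E = -0.54 * 1 = -0.54

-0.54


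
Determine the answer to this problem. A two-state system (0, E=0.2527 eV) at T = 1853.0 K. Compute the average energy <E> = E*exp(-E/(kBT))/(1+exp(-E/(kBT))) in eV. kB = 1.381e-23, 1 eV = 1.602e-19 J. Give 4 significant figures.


Step 1: beta*E = 0.2527*1.602e-19/(1.381e-23*1853.0) = 1.582
Step 2: exp(-beta*E) = 0.2056
Step 3: <E> = 0.2527*0.2056/(1+0.2056) = 0.04309 eV

0.04309


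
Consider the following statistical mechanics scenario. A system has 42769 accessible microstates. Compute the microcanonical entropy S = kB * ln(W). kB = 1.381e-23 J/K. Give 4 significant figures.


Step 1: ln(W) = ln(42769) = 10.66
Step 2: S = kB * ln(W) = 1.381e-23 * 10.66
Step 3: S = 1.473e-22 J/K

1.473e-22


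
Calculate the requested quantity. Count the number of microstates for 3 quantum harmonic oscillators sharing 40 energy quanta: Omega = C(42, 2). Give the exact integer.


Step 1: Use binomial coefficient C(42, 2)
Step 2: Numerator = 42! / 40!
Step 3: Denominator = 2!
Step 4: Omega = 861

861


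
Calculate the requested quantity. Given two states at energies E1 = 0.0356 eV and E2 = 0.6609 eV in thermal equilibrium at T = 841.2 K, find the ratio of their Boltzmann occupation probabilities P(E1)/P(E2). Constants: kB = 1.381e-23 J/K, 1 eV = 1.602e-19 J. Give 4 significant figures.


Step 1: Compute energy difference dE = E1 - E2 = 0.0356 - 0.6609 = -0.6253 eV
Step 2: Convert to Joules: dE_J = -0.6253 * 1.602e-19 = -1.002e-19 J
Step 3: Compute exponent = -dE_J / (kB * T) = -(-1.002e-19) / (1.381e-23 * 841.2) = 8.623
Step 4: P(E1)/P(E2) = exp(8.623) = 5558

5558


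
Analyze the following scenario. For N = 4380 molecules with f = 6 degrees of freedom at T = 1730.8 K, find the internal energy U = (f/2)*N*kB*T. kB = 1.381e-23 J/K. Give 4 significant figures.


Step 1: f/2 = 6/2 = 3.0
Step 2: N*kB*T = 4380*1.381e-23*1730.8 = 1.047e-16
Step 3: U = 3.0 * 1.047e-16 = 3.141e-16 J

3.141e-16


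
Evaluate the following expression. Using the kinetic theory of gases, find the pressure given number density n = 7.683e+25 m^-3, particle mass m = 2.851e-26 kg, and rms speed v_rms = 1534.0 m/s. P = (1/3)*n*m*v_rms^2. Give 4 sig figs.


Step 1: v_rms^2 = 1534.0^2 = 2.353e+06
Step 2: n*m = 7.683e+25*2.851e-26 = 2.19
Step 3: P = (1/3)*2.19*2.353e+06 = 1.718e+06 Pa

1.718e+06


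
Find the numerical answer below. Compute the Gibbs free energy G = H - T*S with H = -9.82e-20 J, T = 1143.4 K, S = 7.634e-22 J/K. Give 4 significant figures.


Step 1: T*S = 1143.4 * 7.634e-22 = 8.729e-19 J
Step 2: G = H - T*S = -9.82e-20 - 8.729e-19
Step 3: G = -9.711e-19 J

-9.711e-19


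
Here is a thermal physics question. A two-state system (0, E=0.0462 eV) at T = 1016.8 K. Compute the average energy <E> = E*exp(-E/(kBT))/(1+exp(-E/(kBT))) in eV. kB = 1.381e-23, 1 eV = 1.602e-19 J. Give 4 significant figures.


Step 1: beta*E = 0.0462*1.602e-19/(1.381e-23*1016.8) = 0.5271
Step 2: exp(-beta*E) = 0.5903
Step 3: <E> = 0.0462*0.5903/(1+0.5903) = 0.01715 eV

0.01715


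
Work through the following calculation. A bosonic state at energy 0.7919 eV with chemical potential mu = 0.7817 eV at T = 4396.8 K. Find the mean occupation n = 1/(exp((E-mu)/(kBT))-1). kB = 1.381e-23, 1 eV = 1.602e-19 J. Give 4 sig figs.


Step 1: (E - mu) = 0.0102 eV
Step 2: x = (E-mu)*eV/(kB*T) = 0.0102*1.602e-19/(1.381e-23*4396.8) = 0.02691
Step 3: exp(x) = 1.027
Step 4: n = 1/(exp(x)-1) = 36.66

36.66


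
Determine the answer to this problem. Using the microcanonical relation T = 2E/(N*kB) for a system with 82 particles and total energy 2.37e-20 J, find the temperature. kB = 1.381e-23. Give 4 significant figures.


Step 1: Numerator = 2*E = 2*2.37e-20 = 4.74e-20 J
Step 2: Denominator = N*kB = 82*1.381e-23 = 1.132e-21
Step 3: T = 4.74e-20 / 1.132e-21 = 41.86 K

41.86


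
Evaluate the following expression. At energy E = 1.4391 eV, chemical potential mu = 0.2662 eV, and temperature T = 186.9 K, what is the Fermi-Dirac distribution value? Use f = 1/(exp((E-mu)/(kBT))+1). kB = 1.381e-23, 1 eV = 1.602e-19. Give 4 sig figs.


Step 1: (E - mu) = 1.4391 - 0.2662 = 1.173 eV
Step 2: Convert: (E-mu)*eV = 1.879e-19 J
Step 3: x = (E-mu)*eV/(kB*T) = 72.8
Step 4: f = 1/(exp(72.8)+1) = 2.422e-32

2.422e-32


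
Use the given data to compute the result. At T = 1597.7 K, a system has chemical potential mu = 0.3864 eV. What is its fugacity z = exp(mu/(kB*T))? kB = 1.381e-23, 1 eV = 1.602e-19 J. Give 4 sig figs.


Step 1: Convert mu to Joules: 0.3864*1.602e-19 = 6.19e-20 J
Step 2: kB*T = 1.381e-23*1597.7 = 2.206e-20 J
Step 3: mu/(kB*T) = 2.806
Step 4: z = exp(2.806) = 16.54

16.54


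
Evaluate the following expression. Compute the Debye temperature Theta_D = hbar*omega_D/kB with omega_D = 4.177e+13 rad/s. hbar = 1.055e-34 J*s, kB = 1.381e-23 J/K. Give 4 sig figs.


Step 1: hbar*omega_D = 1.055e-34 * 4.177e+13 = 4.407e-21 J
Step 2: Theta_D = 4.407e-21 / 1.381e-23
Step 3: Theta_D = 319.1 K

319.1


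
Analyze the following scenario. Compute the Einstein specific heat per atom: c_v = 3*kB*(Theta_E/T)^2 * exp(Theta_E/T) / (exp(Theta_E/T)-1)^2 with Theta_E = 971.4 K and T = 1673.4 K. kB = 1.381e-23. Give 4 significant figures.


Step 1: x = Theta_E/T = 971.4/1673.4 = 0.5805
Step 2: x^2 = 0.337
Step 3: exp(x) = 1.787
Step 4: c_v = 3*1.381e-23*0.337*1.787/(1.787-1)^2 = 4.029e-23

4.029e-23


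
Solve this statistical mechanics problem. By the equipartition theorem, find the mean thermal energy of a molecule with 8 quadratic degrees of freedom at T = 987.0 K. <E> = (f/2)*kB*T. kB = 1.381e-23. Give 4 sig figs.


Step 1: f/2 = 8/2 = 4
Step 2: kB*T = 1.381e-23 * 987.0 = 1.363e-20
Step 3: <E> = 4 * 1.363e-20 = 5.452e-20 J

5.452e-20


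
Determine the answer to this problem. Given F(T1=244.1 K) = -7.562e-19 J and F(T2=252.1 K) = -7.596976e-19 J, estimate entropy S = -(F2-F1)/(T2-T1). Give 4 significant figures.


Step 1: dF = F2 - F1 = -7.596976e-19 - (-7.562e-19) = -3.4976e-21 J
Step 2: dT = T2 - T1 = 252.1 - 244.1 = 8 K
Step 3: S = -dF/dT = -(-3.4976e-21)/8 = 4.372e-22 J/K

4.372e-22


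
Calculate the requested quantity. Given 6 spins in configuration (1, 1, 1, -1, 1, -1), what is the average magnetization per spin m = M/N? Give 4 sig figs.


Step 1: Count up spins (+1): 4, down spins (-1): 2
Step 2: Total magnetization M = 4 - 2 = 2
Step 3: m = M/N = 2/6 = 0.3333

0.3333


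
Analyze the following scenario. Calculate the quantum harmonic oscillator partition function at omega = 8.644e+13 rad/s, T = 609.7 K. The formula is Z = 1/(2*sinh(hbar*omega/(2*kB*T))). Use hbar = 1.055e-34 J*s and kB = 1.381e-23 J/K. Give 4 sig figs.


Step 1: Compute x = hbar*omega/(kB*T) = 1.055e-34*8.644e+13/(1.381e-23*609.7) = 1.083
Step 2: x/2 = 0.5415
Step 3: sinh(x/2) = 0.5684
Step 4: Z = 1/(2*0.5684) = 0.8797

0.8797


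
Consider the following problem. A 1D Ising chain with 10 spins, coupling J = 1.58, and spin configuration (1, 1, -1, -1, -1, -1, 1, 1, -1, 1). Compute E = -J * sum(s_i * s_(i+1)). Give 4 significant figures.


Step 1: Nearest-neighbor products: 1, -1, 1, 1, 1, -1, 1, -1, -1
Step 2: Sum of products = 1
Step 3: E = -1.58 * 1 = -1.58

-1.58


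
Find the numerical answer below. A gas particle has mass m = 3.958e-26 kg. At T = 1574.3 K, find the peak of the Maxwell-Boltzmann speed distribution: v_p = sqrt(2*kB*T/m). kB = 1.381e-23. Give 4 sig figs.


Step 1: Numerator = 2*kB*T = 2*1.381e-23*1574.3 = 4.348e-20
Step 2: Ratio = 4.348e-20 / 3.958e-26 = 1.099e+06
Step 3: v_p = sqrt(1.099e+06) = 1048 m/s

1048


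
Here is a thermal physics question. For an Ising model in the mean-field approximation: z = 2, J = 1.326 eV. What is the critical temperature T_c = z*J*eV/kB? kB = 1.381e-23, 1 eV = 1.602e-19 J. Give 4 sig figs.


Step 1: z*J = 2*1.326 = 2.652 eV
Step 2: Convert to Joules: 2.652*1.602e-19 = 4.249e-19 J
Step 3: T_c = 4.249e-19 / 1.381e-23 = 3.076e+04 K

3.076e+04


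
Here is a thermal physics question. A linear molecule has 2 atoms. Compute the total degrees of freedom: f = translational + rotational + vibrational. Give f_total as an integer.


Step 1: Translational DOF = 3
Step 2: Rotational DOF (linear) = 2
Step 3: Vibrational DOF = 3*2 - 5 = 1
Step 4: Total = 3 + 2 + 1 = 6

6


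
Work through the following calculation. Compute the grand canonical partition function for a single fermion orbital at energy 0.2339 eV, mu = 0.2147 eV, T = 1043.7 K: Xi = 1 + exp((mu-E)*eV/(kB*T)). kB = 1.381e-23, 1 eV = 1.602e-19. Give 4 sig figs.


Step 1: (mu - E) = 0.2147 - 0.2339 = -0.0192 eV
Step 2: x = (mu-E)*eV/(kB*T) = -0.0192*1.602e-19/(1.381e-23*1043.7) = -0.2134
Step 3: exp(x) = 0.8078
Step 4: Xi = 1 + 0.8078 = 1.808

1.808


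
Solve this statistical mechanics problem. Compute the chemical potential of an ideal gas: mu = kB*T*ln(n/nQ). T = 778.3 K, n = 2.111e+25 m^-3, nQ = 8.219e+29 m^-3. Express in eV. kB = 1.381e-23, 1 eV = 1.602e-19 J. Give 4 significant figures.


Step 1: n/nQ = 2.111e+25/8.219e+29 = 2.568e-05
Step 2: ln(n/nQ) = -10.57
Step 3: mu = kB*T*ln(n/nQ) = 1.075e-20*-10.57 = -1.136e-19 J
Step 4: Convert to eV: -1.136e-19/1.602e-19 = -0.7091 eV

-0.7091


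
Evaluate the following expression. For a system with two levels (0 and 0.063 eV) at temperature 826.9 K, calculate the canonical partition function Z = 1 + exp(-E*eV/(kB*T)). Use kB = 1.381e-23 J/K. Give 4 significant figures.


Step 1: Compute beta*E = E*eV/(kB*T) = 0.063*1.602e-19/(1.381e-23*826.9) = 0.8838
Step 2: exp(-beta*E) = exp(-0.8838) = 0.4132
Step 3: Z = 1 + 0.4132 = 1.413

1.413


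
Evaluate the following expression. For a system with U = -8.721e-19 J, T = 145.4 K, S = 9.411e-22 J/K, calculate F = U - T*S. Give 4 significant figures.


Step 1: T*S = 145.4 * 9.411e-22 = 1.368e-19 J
Step 2: F = U - T*S = -8.721e-19 - 1.368e-19
Step 3: F = -1.009e-18 J

-1.009e-18


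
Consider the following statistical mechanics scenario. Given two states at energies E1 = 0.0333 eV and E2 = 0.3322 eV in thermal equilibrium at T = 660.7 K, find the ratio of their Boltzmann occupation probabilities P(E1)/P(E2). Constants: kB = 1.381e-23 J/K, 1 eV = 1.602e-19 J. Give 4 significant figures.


Step 1: Compute energy difference dE = E1 - E2 = 0.0333 - 0.3322 = -0.2989 eV
Step 2: Convert to Joules: dE_J = -0.2989 * 1.602e-19 = -4.788e-20 J
Step 3: Compute exponent = -dE_J / (kB * T) = -(-4.788e-20) / (1.381e-23 * 660.7) = 5.248
Step 4: P(E1)/P(E2) = exp(5.248) = 190.2

190.2


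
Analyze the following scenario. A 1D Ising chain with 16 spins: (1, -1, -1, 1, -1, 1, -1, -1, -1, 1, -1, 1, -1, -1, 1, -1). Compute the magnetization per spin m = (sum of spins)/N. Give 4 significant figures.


Step 1: Count up spins (+1): 6, down spins (-1): 10
Step 2: Total magnetization M = 6 - 10 = -4
Step 3: m = M/N = -4/16 = -0.25

-0.25


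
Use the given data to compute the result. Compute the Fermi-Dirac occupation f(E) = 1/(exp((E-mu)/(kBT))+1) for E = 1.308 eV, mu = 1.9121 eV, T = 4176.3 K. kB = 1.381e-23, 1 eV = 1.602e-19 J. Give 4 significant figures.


Step 1: (E - mu) = 1.308 - 1.9121 = -0.6041 eV
Step 2: Convert: (E-mu)*eV = -9.678e-20 J
Step 3: x = (E-mu)*eV/(kB*T) = -1.678
Step 4: f = 1/(exp(-1.678)+1) = 0.8426

0.8426


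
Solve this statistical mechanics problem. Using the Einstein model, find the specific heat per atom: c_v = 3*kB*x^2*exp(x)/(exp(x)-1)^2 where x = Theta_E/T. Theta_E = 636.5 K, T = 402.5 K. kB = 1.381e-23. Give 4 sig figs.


Step 1: x = Theta_E/T = 636.5/402.5 = 1.581
Step 2: x^2 = 2.501
Step 3: exp(x) = 4.862
Step 4: c_v = 3*1.381e-23*2.501*4.862/(4.862-1)^2 = 3.378e-23

3.378e-23


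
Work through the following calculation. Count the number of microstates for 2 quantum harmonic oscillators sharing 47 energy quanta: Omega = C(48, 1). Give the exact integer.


Step 1: Use binomial coefficient C(48, 1)
Step 2: Numerator = 48! / 47!
Step 3: Denominator = 1!
Step 4: Omega = 48

48


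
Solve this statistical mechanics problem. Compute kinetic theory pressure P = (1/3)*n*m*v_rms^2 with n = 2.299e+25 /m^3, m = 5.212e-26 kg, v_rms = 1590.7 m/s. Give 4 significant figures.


Step 1: v_rms^2 = 1590.7^2 = 2.53e+06
Step 2: n*m = 2.299e+25*5.212e-26 = 1.198
Step 3: P = (1/3)*1.198*2.53e+06 = 1.011e+06 Pa

1.011e+06


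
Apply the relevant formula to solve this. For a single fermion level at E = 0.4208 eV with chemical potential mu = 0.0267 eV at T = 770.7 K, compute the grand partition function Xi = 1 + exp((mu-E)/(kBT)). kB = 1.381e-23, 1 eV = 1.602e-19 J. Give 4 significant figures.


Step 1: (mu - E) = 0.0267 - 0.4208 = -0.3941 eV
Step 2: x = (mu-E)*eV/(kB*T) = -0.3941*1.602e-19/(1.381e-23*770.7) = -5.932
Step 3: exp(x) = 0.002654
Step 4: Xi = 1 + 0.002654 = 1.003

1.003


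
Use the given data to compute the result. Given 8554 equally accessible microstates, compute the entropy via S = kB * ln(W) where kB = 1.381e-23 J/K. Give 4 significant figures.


Step 1: ln(W) = ln(8554) = 9.054
Step 2: S = kB * ln(W) = 1.381e-23 * 9.054
Step 3: S = 1.25e-22 J/K

1.25e-22


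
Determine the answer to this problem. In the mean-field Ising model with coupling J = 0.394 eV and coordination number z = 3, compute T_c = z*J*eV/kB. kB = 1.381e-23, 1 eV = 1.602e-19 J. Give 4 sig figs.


Step 1: z*J = 3*0.394 = 1.182 eV
Step 2: Convert to Joules: 1.182*1.602e-19 = 1.894e-19 J
Step 3: T_c = 1.894e-19 / 1.381e-23 = 1.371e+04 K

1.371e+04


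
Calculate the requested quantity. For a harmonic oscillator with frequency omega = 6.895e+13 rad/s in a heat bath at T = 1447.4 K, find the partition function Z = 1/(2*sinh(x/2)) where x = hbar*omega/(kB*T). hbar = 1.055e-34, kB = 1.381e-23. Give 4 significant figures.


Step 1: Compute x = hbar*omega/(kB*T) = 1.055e-34*6.895e+13/(1.381e-23*1447.4) = 0.3639
Step 2: x/2 = 0.182
Step 3: sinh(x/2) = 0.183
Step 4: Z = 1/(2*0.183) = 2.733

2.733


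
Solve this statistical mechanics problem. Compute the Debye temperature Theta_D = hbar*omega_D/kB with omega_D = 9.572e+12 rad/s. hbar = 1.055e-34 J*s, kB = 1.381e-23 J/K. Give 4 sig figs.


Step 1: hbar*omega_D = 1.055e-34 * 9.572e+12 = 1.01e-21 J
Step 2: Theta_D = 1.01e-21 / 1.381e-23
Step 3: Theta_D = 73.12 K

73.12


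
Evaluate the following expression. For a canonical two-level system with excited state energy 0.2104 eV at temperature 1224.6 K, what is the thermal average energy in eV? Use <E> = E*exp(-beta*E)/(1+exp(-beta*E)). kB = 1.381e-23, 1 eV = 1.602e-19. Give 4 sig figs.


Step 1: beta*E = 0.2104*1.602e-19/(1.381e-23*1224.6) = 1.993
Step 2: exp(-beta*E) = 0.1363
Step 3: <E> = 0.2104*0.1363/(1+0.1363) = 0.02523 eV

0.02523


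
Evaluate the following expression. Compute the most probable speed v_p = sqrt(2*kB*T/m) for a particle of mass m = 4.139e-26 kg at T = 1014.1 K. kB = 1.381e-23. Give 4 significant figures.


Step 1: Numerator = 2*kB*T = 2*1.381e-23*1014.1 = 2.801e-20
Step 2: Ratio = 2.801e-20 / 4.139e-26 = 6.767e+05
Step 3: v_p = sqrt(6.767e+05) = 822.6 m/s

822.6


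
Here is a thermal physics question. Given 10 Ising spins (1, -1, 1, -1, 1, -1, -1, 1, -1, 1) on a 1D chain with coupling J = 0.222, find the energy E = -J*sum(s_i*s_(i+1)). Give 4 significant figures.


Step 1: Nearest-neighbor products: -1, -1, -1, -1, -1, 1, -1, -1, -1
Step 2: Sum of products = -7
Step 3: E = -0.222 * -7 = 1.554

1.554


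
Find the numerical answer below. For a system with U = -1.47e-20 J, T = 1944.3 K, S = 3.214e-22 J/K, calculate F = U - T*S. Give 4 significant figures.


Step 1: T*S = 1944.3 * 3.214e-22 = 6.249e-19 J
Step 2: F = U - T*S = -1.47e-20 - 6.249e-19
Step 3: F = -6.396e-19 J

-6.396e-19


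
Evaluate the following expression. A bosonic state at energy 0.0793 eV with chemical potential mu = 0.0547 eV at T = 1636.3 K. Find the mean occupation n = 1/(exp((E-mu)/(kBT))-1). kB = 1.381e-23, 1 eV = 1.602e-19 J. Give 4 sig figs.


Step 1: (E - mu) = 0.0246 eV
Step 2: x = (E-mu)*eV/(kB*T) = 0.0246*1.602e-19/(1.381e-23*1636.3) = 0.1744
Step 3: exp(x) = 1.191
Step 4: n = 1/(exp(x)-1) = 5.249

5.249


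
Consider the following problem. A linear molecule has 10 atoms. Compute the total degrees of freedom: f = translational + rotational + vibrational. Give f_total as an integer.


Step 1: Translational DOF = 3
Step 2: Rotational DOF (linear) = 2
Step 3: Vibrational DOF = 3*10 - 5 = 25
Step 4: Total = 3 + 2 + 25 = 30

30


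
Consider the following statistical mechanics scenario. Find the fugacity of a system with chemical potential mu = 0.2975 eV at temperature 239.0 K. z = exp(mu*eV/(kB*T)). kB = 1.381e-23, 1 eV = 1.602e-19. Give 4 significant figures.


Step 1: Convert mu to Joules: 0.2975*1.602e-19 = 4.766e-20 J
Step 2: kB*T = 1.381e-23*239.0 = 3.301e-21 J
Step 3: mu/(kB*T) = 14.44
Step 4: z = exp(14.44) = 1.867e+06

1.867e+06


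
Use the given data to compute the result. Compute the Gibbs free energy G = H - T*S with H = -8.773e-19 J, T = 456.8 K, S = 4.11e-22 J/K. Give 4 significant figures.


Step 1: T*S = 456.8 * 4.11e-22 = 1.877e-19 J
Step 2: G = H - T*S = -8.773e-19 - 1.877e-19
Step 3: G = -1.065e-18 J

-1.065e-18


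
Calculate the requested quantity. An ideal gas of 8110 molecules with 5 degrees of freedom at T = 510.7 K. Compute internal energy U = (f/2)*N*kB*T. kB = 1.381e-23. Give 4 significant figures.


Step 1: f/2 = 5/2 = 2.5
Step 2: N*kB*T = 8110*1.381e-23*510.7 = 5.72e-17
Step 3: U = 2.5 * 5.72e-17 = 1.43e-16 J

1.43e-16


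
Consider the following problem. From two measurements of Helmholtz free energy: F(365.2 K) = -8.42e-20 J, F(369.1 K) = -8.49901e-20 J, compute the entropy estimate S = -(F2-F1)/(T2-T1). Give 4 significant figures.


Step 1: dF = F2 - F1 = -8.49901e-20 - (-8.42e-20) = -7.901e-22 J
Step 2: dT = T2 - T1 = 369.1 - 365.2 = 3.9 K
Step 3: S = -dF/dT = -(-7.901e-22)/3.9 = 2.026e-22 J/K

2.026e-22


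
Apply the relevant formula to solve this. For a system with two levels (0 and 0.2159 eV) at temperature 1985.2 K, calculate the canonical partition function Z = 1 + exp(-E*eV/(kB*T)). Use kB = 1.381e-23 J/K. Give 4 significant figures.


Step 1: Compute beta*E = E*eV/(kB*T) = 0.2159*1.602e-19/(1.381e-23*1985.2) = 1.262
Step 2: exp(-beta*E) = exp(-1.262) = 0.2832
Step 3: Z = 1 + 0.2832 = 1.283

1.283


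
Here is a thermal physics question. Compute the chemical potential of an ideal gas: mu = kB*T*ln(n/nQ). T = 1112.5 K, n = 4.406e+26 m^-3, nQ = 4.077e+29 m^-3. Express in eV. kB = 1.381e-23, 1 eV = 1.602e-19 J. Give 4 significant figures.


Step 1: n/nQ = 4.406e+26/4.077e+29 = 0.001081
Step 2: ln(n/nQ) = -6.83
Step 3: mu = kB*T*ln(n/nQ) = 1.536e-20*-6.83 = -1.049e-19 J
Step 4: Convert to eV: -1.049e-19/1.602e-19 = -0.655 eV

-0.655


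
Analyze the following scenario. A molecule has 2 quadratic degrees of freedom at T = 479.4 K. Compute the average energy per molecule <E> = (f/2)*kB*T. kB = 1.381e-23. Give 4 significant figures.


Step 1: f/2 = 2/2 = 1
Step 2: kB*T = 1.381e-23 * 479.4 = 6.621e-21
Step 3: <E> = 1 * 6.621e-21 = 6.621e-21 J

6.621e-21


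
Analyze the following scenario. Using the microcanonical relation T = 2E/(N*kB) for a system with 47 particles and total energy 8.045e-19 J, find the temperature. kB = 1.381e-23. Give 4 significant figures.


Step 1: Numerator = 2*E = 2*8.045e-19 = 1.609e-18 J
Step 2: Denominator = N*kB = 47*1.381e-23 = 6.491e-22
Step 3: T = 1.609e-18 / 6.491e-22 = 2479 K

2479


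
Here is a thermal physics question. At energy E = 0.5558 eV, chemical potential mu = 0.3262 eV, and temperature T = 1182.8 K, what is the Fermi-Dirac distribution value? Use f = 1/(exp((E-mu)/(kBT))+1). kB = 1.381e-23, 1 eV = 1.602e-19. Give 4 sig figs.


Step 1: (E - mu) = 0.5558 - 0.3262 = 0.2296 eV
Step 2: Convert: (E-mu)*eV = 3.678e-20 J
Step 3: x = (E-mu)*eV/(kB*T) = 2.252
Step 4: f = 1/(exp(2.252)+1) = 0.09519

0.09519


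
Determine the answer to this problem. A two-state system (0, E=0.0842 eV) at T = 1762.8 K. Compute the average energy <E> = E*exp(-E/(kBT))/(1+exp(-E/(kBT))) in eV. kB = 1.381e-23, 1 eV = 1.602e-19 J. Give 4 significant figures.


Step 1: beta*E = 0.0842*1.602e-19/(1.381e-23*1762.8) = 0.5541
Step 2: exp(-beta*E) = 0.5746
Step 3: <E> = 0.0842*0.5746/(1+0.5746) = 0.03073 eV

0.03073


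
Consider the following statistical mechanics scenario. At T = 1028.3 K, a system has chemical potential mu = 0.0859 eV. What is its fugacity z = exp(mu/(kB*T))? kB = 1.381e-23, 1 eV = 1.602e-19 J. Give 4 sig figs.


Step 1: Convert mu to Joules: 0.0859*1.602e-19 = 1.376e-20 J
Step 2: kB*T = 1.381e-23*1028.3 = 1.42e-20 J
Step 3: mu/(kB*T) = 0.969
Step 4: z = exp(0.969) = 2.635

2.635


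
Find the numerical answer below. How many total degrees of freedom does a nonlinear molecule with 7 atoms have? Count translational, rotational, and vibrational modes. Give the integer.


Step 1: Translational DOF = 3
Step 2: Rotational DOF (nonlinear) = 3
Step 3: Vibrational DOF = 3*7 - 6 = 15
Step 4: Total = 3 + 3 + 15 = 21

21


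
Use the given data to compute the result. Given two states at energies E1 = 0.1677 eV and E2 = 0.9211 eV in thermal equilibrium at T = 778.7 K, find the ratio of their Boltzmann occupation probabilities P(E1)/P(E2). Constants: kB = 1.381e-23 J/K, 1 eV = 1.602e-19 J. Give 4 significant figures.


Step 1: Compute energy difference dE = E1 - E2 = 0.1677 - 0.9211 = -0.7534 eV
Step 2: Convert to Joules: dE_J = -0.7534 * 1.602e-19 = -1.207e-19 J
Step 3: Compute exponent = -dE_J / (kB * T) = -(-1.207e-19) / (1.381e-23 * 778.7) = 11.22
Step 4: P(E1)/P(E2) = exp(11.22) = 7.486e+04

7.486e+04


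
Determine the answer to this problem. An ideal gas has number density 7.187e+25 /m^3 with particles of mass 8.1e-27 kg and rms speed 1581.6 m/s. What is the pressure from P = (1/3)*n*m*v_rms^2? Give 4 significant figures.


Step 1: v_rms^2 = 1581.6^2 = 2.501e+06
Step 2: n*m = 7.187e+25*8.1e-27 = 0.5821
Step 3: P = (1/3)*0.5821*2.501e+06 = 4.854e+05 Pa

4.854e+05


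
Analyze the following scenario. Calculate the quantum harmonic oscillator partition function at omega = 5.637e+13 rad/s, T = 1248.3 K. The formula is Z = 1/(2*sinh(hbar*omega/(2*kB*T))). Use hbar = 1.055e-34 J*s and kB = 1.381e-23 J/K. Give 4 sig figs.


Step 1: Compute x = hbar*omega/(kB*T) = 1.055e-34*5.637e+13/(1.381e-23*1248.3) = 0.345
Step 2: x/2 = 0.1725
Step 3: sinh(x/2) = 0.1733
Step 4: Z = 1/(2*0.1733) = 2.884

2.884


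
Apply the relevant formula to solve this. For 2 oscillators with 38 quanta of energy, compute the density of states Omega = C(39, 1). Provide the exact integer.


Step 1: Use binomial coefficient C(39, 1)
Step 2: Numerator = 39! / 38!
Step 3: Denominator = 1!
Step 4: Omega = 39

39


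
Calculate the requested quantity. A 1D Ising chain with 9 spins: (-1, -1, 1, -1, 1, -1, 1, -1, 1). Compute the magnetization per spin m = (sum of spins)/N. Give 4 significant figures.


Step 1: Count up spins (+1): 4, down spins (-1): 5
Step 2: Total magnetization M = 4 - 5 = -1
Step 3: m = M/N = -1/9 = -0.1111

-0.1111


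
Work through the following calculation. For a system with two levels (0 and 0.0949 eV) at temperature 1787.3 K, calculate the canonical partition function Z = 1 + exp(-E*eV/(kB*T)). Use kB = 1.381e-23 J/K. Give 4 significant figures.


Step 1: Compute beta*E = E*eV/(kB*T) = 0.0949*1.602e-19/(1.381e-23*1787.3) = 0.6159
Step 2: exp(-beta*E) = exp(-0.6159) = 0.5401
Step 3: Z = 1 + 0.5401 = 1.54

1.54


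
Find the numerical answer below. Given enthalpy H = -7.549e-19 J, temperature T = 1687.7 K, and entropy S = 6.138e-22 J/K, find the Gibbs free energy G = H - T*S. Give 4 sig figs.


Step 1: T*S = 1687.7 * 6.138e-22 = 1.036e-18 J
Step 2: G = H - T*S = -7.549e-19 - 1.036e-18
Step 3: G = -1.791e-18 J

-1.791e-18


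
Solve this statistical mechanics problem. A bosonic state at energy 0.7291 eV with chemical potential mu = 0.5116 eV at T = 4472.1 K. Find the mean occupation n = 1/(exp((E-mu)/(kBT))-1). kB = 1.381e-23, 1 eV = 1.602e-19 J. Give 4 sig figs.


Step 1: (E - mu) = 0.2175 eV
Step 2: x = (E-mu)*eV/(kB*T) = 0.2175*1.602e-19/(1.381e-23*4472.1) = 0.5642
Step 3: exp(x) = 1.758
Step 4: n = 1/(exp(x)-1) = 1.319

1.319


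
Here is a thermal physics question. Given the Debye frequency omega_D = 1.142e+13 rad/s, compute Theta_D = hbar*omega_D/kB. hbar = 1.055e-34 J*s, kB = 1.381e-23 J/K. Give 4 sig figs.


Step 1: hbar*omega_D = 1.055e-34 * 1.142e+13 = 1.205e-21 J
Step 2: Theta_D = 1.205e-21 / 1.381e-23
Step 3: Theta_D = 87.24 K

87.24


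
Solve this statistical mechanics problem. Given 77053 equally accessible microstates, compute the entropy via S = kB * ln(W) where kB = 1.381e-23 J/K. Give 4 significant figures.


Step 1: ln(W) = ln(77053) = 11.25
Step 2: S = kB * ln(W) = 1.381e-23 * 11.25
Step 3: S = 1.554e-22 J/K

1.554e-22


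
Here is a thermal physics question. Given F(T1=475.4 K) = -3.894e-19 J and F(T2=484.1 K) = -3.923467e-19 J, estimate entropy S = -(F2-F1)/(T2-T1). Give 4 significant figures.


Step 1: dF = F2 - F1 = -3.923467e-19 - (-3.894e-19) = -2.9467e-21 J
Step 2: dT = T2 - T1 = 484.1 - 475.4 = 8.7 K
Step 3: S = -dF/dT = -(-2.9467e-21)/8.7 = 3.387e-22 J/K

3.387e-22


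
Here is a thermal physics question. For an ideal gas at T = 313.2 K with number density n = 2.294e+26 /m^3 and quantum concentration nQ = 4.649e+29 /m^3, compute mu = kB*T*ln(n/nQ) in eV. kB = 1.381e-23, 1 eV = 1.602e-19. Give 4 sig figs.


Step 1: n/nQ = 2.294e+26/4.649e+29 = 0.0004934
Step 2: ln(n/nQ) = -7.614
Step 3: mu = kB*T*ln(n/nQ) = 4.325e-21*-7.614 = -3.293e-20 J
Step 4: Convert to eV: -3.293e-20/1.602e-19 = -0.2056 eV

-0.2056


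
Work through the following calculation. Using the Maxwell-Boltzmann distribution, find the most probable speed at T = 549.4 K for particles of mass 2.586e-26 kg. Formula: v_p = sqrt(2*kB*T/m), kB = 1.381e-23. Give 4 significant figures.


Step 1: Numerator = 2*kB*T = 2*1.381e-23*549.4 = 1.517e-20
Step 2: Ratio = 1.517e-20 / 2.586e-26 = 5.868e+05
Step 3: v_p = sqrt(5.868e+05) = 766 m/s

766


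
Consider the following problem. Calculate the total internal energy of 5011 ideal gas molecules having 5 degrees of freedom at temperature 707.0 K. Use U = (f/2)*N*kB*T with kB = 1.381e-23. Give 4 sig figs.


Step 1: f/2 = 5/2 = 2.5
Step 2: N*kB*T = 5011*1.381e-23*707.0 = 4.893e-17
Step 3: U = 2.5 * 4.893e-17 = 1.223e-16 J

1.223e-16


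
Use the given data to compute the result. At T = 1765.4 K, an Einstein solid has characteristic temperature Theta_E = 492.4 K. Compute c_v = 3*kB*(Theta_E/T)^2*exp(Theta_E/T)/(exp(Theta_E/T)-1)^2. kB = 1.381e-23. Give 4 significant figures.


Step 1: x = Theta_E/T = 492.4/1765.4 = 0.2789
Step 2: x^2 = 0.07779
Step 3: exp(x) = 1.322
Step 4: c_v = 3*1.381e-23*0.07779*1.322/(1.322-1)^2 = 4.116e-23

4.116e-23


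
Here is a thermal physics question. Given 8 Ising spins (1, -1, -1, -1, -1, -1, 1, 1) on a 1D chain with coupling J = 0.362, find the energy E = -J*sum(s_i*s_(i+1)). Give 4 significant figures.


Step 1: Nearest-neighbor products: -1, 1, 1, 1, 1, -1, 1
Step 2: Sum of products = 3
Step 3: E = -0.362 * 3 = -1.086

-1.086


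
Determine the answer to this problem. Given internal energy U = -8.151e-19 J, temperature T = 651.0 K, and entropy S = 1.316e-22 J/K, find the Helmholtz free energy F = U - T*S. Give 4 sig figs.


Step 1: T*S = 651.0 * 1.316e-22 = 8.567e-20 J
Step 2: F = U - T*S = -8.151e-19 - 8.567e-20
Step 3: F = -9.008e-19 J

-9.008e-19


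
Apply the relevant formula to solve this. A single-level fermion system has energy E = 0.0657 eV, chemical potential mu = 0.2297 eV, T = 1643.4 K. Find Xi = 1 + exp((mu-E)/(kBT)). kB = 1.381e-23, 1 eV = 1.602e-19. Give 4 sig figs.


Step 1: (mu - E) = 0.2297 - 0.0657 = 0.164 eV
Step 2: x = (mu-E)*eV/(kB*T) = 0.164*1.602e-19/(1.381e-23*1643.4) = 1.158
Step 3: exp(x) = 3.182
Step 4: Xi = 1 + 3.182 = 4.182

4.182
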